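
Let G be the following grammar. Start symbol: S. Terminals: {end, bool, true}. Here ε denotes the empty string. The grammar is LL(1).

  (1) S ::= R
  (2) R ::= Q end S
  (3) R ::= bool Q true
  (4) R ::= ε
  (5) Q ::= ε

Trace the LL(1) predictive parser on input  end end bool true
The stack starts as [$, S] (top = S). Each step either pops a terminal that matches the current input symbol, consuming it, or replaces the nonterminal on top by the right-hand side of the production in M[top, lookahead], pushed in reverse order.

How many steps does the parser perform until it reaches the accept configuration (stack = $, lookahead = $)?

13

      Stack          Input                Action
   1  $ S            end end bool true $  expand S ::= R
   2  $ R            end end bool true $  expand R ::= Q end S
   3  $ S end Q      end end bool true $  expand Q ::= ε
   4  $ S end        end end bool true $  match end
   5  $ S            end bool true $      expand S ::= R
   6  $ R            end bool true $      expand R ::= Q end S
   7  $ S end Q      end bool true $      expand Q ::= ε
   8  $ S end        end bool true $      match end
   9  $ S            bool true $          expand S ::= R
  10  $ R            bool true $          expand R ::= bool Q true
  11  $ true Q bool  bool true $          match bool
  12  $ true Q       true $               expand Q ::= ε
  13  $ true         true $               match true
Accept reached after 13 steps.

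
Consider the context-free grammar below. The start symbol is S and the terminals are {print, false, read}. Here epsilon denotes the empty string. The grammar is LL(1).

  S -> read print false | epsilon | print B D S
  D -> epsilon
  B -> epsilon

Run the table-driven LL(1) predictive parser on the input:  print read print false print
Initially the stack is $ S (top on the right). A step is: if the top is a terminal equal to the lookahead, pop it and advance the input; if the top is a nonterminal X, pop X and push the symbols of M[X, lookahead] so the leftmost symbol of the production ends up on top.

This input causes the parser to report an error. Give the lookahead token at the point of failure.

     Stack               Input                           Action
  1  $ S                 print read print false print $  expand S -> print B D S
  2  $ S D B print       print read print false print $  match print
  3  $ S D B             read print false print $        expand B -> epsilon
  4  $ S D               read print false print $        expand D -> epsilon
  5  $ S                 read print false print $        expand S -> read print false
  6  $ false print read  read print false print $        match read
  7  $ false print       print false print $             match print
  8  $ false             false print $                   match false
  9  $                   print $                         error: stack empty but input remains

print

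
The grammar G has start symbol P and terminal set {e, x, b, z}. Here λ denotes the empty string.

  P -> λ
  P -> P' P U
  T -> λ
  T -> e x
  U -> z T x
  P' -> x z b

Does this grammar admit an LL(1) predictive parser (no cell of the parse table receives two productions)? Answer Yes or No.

FIRST(P) = {λ, x}
FIRST(T) = {λ, e}
FIRST(U) = {z}
FIRST(P') = {x}
FOLLOW(P) = {$, z}
FOLLOW(T) = {x}
FOLLOW(U) = {$, z}
FOLLOW(P') = {x, z}
Each cell of M receives at most one production.

Yes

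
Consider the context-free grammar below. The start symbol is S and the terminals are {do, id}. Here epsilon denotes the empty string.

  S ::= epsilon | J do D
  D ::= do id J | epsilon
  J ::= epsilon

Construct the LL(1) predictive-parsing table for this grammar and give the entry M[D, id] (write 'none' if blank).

FIRST(D): from D::=do id J we get {do}; from D::=epsilon we get {epsilon}. So FIRST(D) = {epsilon, do}.
FIRST(J): from J::=epsilon we get {epsilon}. So FIRST(J) = {epsilon}.
FIRST(S): from S::=epsilon we get {epsilon}; from S::=J do D we get {do}. So FIRST(S) = {epsilon, do}.
FOLLOW(S) includes $ since S is the start symbol.
FOLLOW(S): S appears on no right-hand side. Thus FOLLOW(S) = {$}.
FOLLOW(D): in S::=J do D, the suffix after D is empty, so FOLLOW(D) ⊇ FOLLOW(S) = {$}. Thus FOLLOW(D) = {$}.
For D ::= do id J: FIRST(do id J) = {do}, so it goes in M[D, t] for t ∈ {do}.
For D ::= epsilon: FIRST(epsilon) = {epsilon}, so it goes in M[D, t] for t ∈ {}; since epsilon ∈ FIRST, also for every t ∈ FOLLOW(D) = {$}.
None of these place a production in M[D, id].

none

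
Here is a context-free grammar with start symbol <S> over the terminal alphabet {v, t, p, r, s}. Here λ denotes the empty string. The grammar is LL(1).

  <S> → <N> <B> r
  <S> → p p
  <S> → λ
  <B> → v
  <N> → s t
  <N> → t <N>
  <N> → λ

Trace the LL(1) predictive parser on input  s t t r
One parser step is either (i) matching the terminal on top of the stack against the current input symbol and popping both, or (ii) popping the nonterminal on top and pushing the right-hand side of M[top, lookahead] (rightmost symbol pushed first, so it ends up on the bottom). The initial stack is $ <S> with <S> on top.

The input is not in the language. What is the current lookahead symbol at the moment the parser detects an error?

t

     Stack        Input      Action
  1  $ <S>        s t t r $  expand <S> → <N> <B> r
  2  $ r <B> <N>  s t t r $  expand <N> → s t
  3  $ r <B> t s  s t t r $  match s
  4  $ r <B> t    t t r $    match t
  5  $ r <B>      t r $      error: M[<B>, t] is empty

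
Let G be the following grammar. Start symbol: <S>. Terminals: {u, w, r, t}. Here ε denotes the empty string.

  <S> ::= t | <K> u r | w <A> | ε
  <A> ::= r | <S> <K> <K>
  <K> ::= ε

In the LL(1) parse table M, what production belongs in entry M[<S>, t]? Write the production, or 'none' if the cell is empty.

FIRST(<K>): from <K>::=ε we get {ε}. So FIRST(<K>) = {ε}.
FIRST(<S>): from <S>::=t we get {t}; from <S>::=<K> u r we get {u}; from <S>::=w <A> we get {w}; from <S>::=ε we get {ε}. So FIRST(<S>) = {ε, t, u, w}.
FIRST(<A>): from <A>::=r we get {r}; from <A>::=<S> <K> <K> we get {ε, t, u, w}. So FIRST(<A>) = {ε, r, t, u, w}.
FOLLOW(<S>) includes $ since <S> is the start symbol.
FOLLOW(<S>): in <A>::=<S> <K> <K>, <S> is followed by <K> <K> with FIRST {ε}; in <A>::=<S> <K> <K>, the suffix after <S> is nullable, so FOLLOW(<S>) ⊇ FOLLOW(<A>) = {$}. Thus FOLLOW(<S>) = {$}.
FOLLOW(<A>): in <S>::=w <A>, the suffix after <A> is empty, so FOLLOW(<A>) ⊇ FOLLOW(<S>) = {$}. Thus FOLLOW(<A>) = {$}.
For <S> ::= t: FIRST(t) = {t}, so it goes in M[<S>, t] for t ∈ {t}.
For <S> ::= <K> u r: FIRST(<K> u r) = {u}, so it goes in M[<S>, t] for t ∈ {u}.
For <S> ::= w <A>: FIRST(w <A>) = {w}, so it goes in M[<S>, t] for t ∈ {w}.
For <S> ::= ε: FIRST(ε) = {ε}, so it goes in M[<S>, t] for t ∈ {}; since ε ∈ FIRST, also for every t ∈ FOLLOW(<S>) = {$}.

<S> ::= t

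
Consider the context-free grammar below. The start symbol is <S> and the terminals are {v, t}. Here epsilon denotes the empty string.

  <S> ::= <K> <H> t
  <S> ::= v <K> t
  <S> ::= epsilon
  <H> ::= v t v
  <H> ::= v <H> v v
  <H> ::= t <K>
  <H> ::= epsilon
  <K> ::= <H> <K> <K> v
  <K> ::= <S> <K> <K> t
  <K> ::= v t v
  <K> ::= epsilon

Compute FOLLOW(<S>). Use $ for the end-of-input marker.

{$, t, v}

FIRST(<H>): from <H>::=v t v we get {v}; from <H>::=v <H> v v we get {v}; from <H>::=t <K> we get {t}; from <H>::=epsilon we get {epsilon}. So FIRST(<H>) = {epsilon, t, v}.
FIRST(<S>): from <S>::=<K> <H> t we get {t, v}; from <S>::=v <K> t we get {v}; from <S>::=epsilon we get {epsilon}. So FIRST(<S>) = {epsilon, t, v}.
FIRST(<K>): from <K>::=<H> <K> <K> v we get {t, v}; from <K>::=<S> <K> <K> t we get {t, v}; from <K>::=v t v we get {v}; from <K>::=epsilon we get {epsilon}. So FIRST(<K>) = {epsilon, t, v}.
FOLLOW(<S>) includes $ since <S> is the start symbol.
FOLLOW(<S>): in <K>::=<S> <K> <K> t, <S> is followed by <K> <K> t with FIRST {t, v}. Thus FOLLOW(<S>) = {$, t, v}.
FOLLOW(<H>): in <S>::=<K> <H> t, <H> is followed by t with FIRST {t}; in <H>::=v <H> v v, <H> is followed by v v with FIRST {v}; in <K>::=<H> <K> <K> v, <H> is followed by <K> <K> v with FIRST {t, v}. Thus FOLLOW(<H>) = {t, v}.
FOLLOW(<K>): in <S>::=<K> <H> t, <K> is followed by <H> t with FIRST {t, v}; in <S>::=v <K> t, <K> is followed by t with FIRST {t}; in <H>::=t <K>, the suffix after <K> is empty, so FOLLOW(<K>) ⊇ FOLLOW(<H>) = {t, v}; in <K>::=<H> <K> <K> v (occurrence 1), <K> is followed by <K> v with FIRST {t, v}; in <K>::=<H> <K> <K> v (occurrence 2), <K> is followed by v with FIRST {v}; in <K>::=<S> <K> <K> t (occurrence 1), <K> is followed by <K> t with FIRST {t, v}; in <K>::=<S> <K> <K> t (occurrence 2), <K> is followed by t with FIRST {t}. Thus FOLLOW(<K>) = {t, v}.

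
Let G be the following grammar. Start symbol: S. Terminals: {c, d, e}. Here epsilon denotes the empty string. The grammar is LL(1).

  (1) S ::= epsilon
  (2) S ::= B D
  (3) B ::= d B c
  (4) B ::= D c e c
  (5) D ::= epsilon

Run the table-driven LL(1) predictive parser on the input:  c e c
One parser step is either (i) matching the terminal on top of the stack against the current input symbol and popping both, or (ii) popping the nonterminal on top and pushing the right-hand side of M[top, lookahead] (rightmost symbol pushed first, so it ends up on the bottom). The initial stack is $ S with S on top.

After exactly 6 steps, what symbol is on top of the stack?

D

     Stack        Input    Action
  1  $ S          c e c $  expand S ::= B D
  2  $ D B        c e c $  expand B ::= D c e c
  3  $ D c e c D  c e c $  expand D ::= epsilon
  4  $ D c e c    c e c $  match c
  5  $ D c e      e c $    match e
  6  $ D c        c $      match c
Stack after step 6: $ D (top = D).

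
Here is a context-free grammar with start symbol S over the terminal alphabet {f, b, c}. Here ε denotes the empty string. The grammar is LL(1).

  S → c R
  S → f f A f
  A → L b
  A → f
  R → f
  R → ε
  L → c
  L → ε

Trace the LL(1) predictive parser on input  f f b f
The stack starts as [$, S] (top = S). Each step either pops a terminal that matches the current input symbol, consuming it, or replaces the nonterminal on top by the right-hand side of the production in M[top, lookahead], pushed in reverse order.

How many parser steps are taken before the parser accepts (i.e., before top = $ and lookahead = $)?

step 1: stack=$ S  input=f f b f $  — expand S → f f A f
step 2: stack=$ f A f f  input=f f b f $  — match f
step 3: stack=$ f A f  input=f b f $  — match f
step 4: stack=$ f A  input=b f $  — expand A → L b
step 5: stack=$ f b L  input=b f $  — expand L → ε
step 6: stack=$ f b  input=b f $  — match b
step 7: stack=$ f  input=f $  — match f
Accept reached after 7 steps.

7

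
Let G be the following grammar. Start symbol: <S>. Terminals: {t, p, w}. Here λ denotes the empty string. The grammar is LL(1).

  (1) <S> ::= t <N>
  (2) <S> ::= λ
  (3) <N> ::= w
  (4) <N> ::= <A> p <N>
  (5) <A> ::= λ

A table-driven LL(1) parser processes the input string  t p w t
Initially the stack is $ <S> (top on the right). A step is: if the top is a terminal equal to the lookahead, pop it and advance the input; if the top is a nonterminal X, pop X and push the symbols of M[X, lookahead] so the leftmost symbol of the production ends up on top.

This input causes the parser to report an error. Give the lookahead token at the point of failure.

step 1: stack=$ <S>  input=t p w t $  — expand <S> ::= t <N>
step 2: stack=$ <N> t  input=t p w t $  — match t
step 3: stack=$ <N>  input=p w t $  — expand <N> ::= <A> p <N>
step 4: stack=$ <N> p <A>  input=p w t $  — expand <A> ::= λ
step 5: stack=$ <N> p  input=p w t $  — match p
step 6: stack=$ <N>  input=w t $  — expand <N> ::= w
step 7: stack=$ w  input=w t $  — match w
step 8: stack=$  input=t $  — error: stack empty but input remains

t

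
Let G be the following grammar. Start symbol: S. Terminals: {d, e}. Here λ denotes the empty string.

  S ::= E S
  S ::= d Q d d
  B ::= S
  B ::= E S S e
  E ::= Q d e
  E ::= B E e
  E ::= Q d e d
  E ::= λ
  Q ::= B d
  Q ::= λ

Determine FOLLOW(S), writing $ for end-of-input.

FIRST(S): from S::=E S we get {d}; from S::=d Q d d we get {d}. So FIRST(S) = {d}.
FIRST(B): from B::=S we get {d}; from B::=E S S e we get {d}. So FIRST(B) = {d}.
FIRST(Q): from Q::=B d we get {d}; from Q::=λ we get {λ}. So FIRST(Q) = {λ, d}.
FIRST(E): from E::=Q d e we get {d}; from E::=B E e we get {d}; from E::=Q d e d we get {d}; from E::=λ we get {λ}. So FIRST(E) = {λ, d}.
FOLLOW(S) includes $ since S is the start symbol.
FOLLOW(B): in E::=B E e, B is followed by E e with FIRST {d, e}; in Q::=B d, B is followed by d with FIRST {d}. Thus FOLLOW(B) = {d, e}.
FOLLOW(S): in S::=E S, the suffix after S is empty (adds nothing new); in B::=S, the suffix after S is empty, so FOLLOW(S) ⊇ FOLLOW(B) = {d, e}; in B::=E S S e (occurrence 1), S is followed by S e with FIRST {d}; in B::=E S S e (occurrence 2), S is followed by e with FIRST {e}. Thus FOLLOW(S) = {$, d, e}.
FOLLOW(E): in S::=E S, E is followed by S with FIRST {d}; in B::=E S S e, E is followed by S S e with FIRST {d}; in E::=B E e, E is followed by e with FIRST {e}. Thus FOLLOW(E) = {d, e}.
FOLLOW(Q): in S::=d Q d d, Q is followed by d d with FIRST {d}; in E::=Q d e, Q is followed by d e with FIRST {d}; in E::=Q d e d, Q is followed by d e d with FIRST {d}. Thus FOLLOW(Q) = {d}.

{$, d, e}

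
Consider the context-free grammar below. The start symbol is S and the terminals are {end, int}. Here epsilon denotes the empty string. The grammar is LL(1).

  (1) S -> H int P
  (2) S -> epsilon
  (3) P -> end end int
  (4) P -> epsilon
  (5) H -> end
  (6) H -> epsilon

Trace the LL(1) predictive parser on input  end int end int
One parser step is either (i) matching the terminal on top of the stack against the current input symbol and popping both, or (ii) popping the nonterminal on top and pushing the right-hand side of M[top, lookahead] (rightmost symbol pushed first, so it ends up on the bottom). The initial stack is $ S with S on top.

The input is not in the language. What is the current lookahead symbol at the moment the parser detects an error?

     Stack          Input              Action
  1  $ S            end int end int $  expand S -> H int P
  2  $ P int H      end int end int $  expand H -> end
  3  $ P int end    end int end int $  match end
  4  $ P int        int end int $      match int
  5  $ P            end int $          expand P -> end end int
  6  $ int end end  end int $          match end
  7  $ int end      int $              error: top is terminal end but lookahead is int

int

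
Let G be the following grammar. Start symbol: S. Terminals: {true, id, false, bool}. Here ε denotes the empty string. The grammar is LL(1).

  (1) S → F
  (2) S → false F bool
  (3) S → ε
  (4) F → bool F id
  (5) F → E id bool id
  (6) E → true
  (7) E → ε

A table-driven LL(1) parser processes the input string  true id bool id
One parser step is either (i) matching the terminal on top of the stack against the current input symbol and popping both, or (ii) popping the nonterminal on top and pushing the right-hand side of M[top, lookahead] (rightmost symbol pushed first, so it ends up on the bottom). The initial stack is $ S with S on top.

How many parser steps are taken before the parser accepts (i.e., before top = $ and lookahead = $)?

7

step 1: stack=$ S  input=true id bool id $  — expand S → F
step 2: stack=$ F  input=true id bool id $  — expand F → E id bool id
step 3: stack=$ id bool id E  input=true id bool id $  — expand E → true
step 4: stack=$ id bool id true  input=true id bool id $  — match true
step 5: stack=$ id bool id  input=id bool id $  — match id
step 6: stack=$ id bool  input=bool id $  — match bool
step 7: stack=$ id  input=id $  — match id
Accept reached after 7 steps.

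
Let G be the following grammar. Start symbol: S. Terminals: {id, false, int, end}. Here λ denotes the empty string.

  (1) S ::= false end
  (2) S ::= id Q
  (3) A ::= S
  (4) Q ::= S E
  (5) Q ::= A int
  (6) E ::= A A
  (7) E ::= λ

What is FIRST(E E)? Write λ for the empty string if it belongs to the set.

FIRST(S): from S::=false end we get {false}; from S::=id Q we get {id}. So FIRST(S) = {false, id}.
FIRST(A): from A::=S we get {false, id}. So FIRST(A) = {false, id}.
FIRST(Q): from Q::=S E we get {false, id}; from Q::=A int we get {false, id}. So FIRST(Q) = {false, id}.
FIRST(E): from E::=A A we get {false, id}; from E::=λ we get {λ}. So FIRST(E) = {λ, false, id}.
FIRST(E E): take FIRST of each symbol in turn, carrying on past any symbol whose FIRST contains λ; result {λ, false, id}.

{λ, false, id}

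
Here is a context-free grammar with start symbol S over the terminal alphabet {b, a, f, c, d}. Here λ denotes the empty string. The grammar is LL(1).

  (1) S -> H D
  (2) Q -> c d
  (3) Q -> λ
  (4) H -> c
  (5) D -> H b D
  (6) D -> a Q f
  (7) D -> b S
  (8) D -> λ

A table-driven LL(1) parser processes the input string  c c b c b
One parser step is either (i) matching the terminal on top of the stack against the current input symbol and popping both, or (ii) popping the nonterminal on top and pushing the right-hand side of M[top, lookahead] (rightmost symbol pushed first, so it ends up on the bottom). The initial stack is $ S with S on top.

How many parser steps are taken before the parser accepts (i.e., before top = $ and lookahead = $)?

      Stack    Input        Action
   1  $ S      c c b c b $  expand S -> H D
   2  $ D H    c c b c b $  expand H -> c
   3  $ D c    c c b c b $  match c
   4  $ D      c b c b $    expand D -> H b D
   5  $ D b H  c b c b $    expand H -> c
   6  $ D b c  c b c b $    match c
   7  $ D b    b c b $      match b
   8  $ D      c b $        expand D -> H b D
   9  $ D b H  c b $        expand H -> c
  10  $ D b c  c b $        match c
  11  $ D b    b $          match b
  12  $ D      $            expand D -> λ
Accept reached after 12 steps.

12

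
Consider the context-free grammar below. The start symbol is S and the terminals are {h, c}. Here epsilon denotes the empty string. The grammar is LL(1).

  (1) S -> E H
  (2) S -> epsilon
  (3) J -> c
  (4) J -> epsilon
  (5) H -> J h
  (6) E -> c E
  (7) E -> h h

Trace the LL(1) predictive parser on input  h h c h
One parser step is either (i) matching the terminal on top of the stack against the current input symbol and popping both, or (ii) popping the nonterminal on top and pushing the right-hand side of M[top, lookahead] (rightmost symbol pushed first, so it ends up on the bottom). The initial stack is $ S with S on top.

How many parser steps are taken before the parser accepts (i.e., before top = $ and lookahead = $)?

step 1: stack=$ S  input=h h c h $  — expand S -> E H
step 2: stack=$ H E  input=h h c h $  — expand E -> h h
step 3: stack=$ H h h  input=h h c h $  — match h
step 4: stack=$ H h  input=h c h $  — match h
step 5: stack=$ H  input=c h $  — expand H -> J h
step 6: stack=$ h J  input=c h $  — expand J -> c
step 7: stack=$ h c  input=c h $  — match c
step 8: stack=$ h  input=h $  — match h
Accept reached after 8 steps.

8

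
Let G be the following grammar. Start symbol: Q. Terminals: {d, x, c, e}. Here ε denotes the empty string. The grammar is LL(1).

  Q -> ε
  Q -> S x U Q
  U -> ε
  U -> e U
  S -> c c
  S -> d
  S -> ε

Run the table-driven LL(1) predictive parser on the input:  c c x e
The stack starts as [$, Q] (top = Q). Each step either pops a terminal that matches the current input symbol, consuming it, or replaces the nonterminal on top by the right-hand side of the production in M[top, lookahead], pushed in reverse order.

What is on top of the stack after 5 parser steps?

     Stack        Input      Action
  1  $ Q          c c x e $  expand Q -> S x U Q
  2  $ Q U x S    c c x e $  expand S -> c c
  3  $ Q U x c c  c c x e $  match c
  4  $ Q U x c    c x e $    match c
  5  $ Q U x      x e $      match x
Stack after step 5: $ Q U (top = U).

U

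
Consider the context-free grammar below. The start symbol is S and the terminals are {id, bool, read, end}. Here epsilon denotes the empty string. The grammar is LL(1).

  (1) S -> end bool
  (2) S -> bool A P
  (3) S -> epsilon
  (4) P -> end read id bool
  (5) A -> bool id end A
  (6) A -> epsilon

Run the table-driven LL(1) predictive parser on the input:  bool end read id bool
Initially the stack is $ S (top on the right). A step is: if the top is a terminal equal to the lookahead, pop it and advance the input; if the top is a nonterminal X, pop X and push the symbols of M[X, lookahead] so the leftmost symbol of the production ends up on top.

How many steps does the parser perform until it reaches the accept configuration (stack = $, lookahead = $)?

     Stack               Input                    Action
  1  $ S                 bool end read id bool $  expand S -> bool A P
  2  $ P A bool          bool end read id bool $  match bool
  3  $ P A               end read id bool $       expand A -> epsilon
  4  $ P                 end read id bool $       expand P -> end read id bool
  5  $ bool id read end  end read id bool $       match end
  6  $ bool id read      read id bool $           match read
  7  $ bool id           id bool $                match id
  8  $ bool              bool $                   match bool
Accept reached after 8 steps.

8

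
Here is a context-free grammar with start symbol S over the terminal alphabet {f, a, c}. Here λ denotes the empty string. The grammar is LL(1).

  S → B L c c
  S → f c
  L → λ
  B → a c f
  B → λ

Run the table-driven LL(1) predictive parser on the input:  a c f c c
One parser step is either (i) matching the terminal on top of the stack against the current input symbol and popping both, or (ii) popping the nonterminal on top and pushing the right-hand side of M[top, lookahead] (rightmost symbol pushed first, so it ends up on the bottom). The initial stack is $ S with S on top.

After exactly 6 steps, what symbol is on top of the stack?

c

step 1: stack=$ S  input=a c f c c $  — expand S → B L c c
step 2: stack=$ c c L B  input=a c f c c $  — expand B → a c f
step 3: stack=$ c c L f c a  input=a c f c c $  — match a
step 4: stack=$ c c L f c  input=c f c c $  — match c
step 5: stack=$ c c L f  input=f c c $  — match f
step 6: stack=$ c c L  input=c c $  — expand L → λ
Stack after step 6: $ c c (top = c).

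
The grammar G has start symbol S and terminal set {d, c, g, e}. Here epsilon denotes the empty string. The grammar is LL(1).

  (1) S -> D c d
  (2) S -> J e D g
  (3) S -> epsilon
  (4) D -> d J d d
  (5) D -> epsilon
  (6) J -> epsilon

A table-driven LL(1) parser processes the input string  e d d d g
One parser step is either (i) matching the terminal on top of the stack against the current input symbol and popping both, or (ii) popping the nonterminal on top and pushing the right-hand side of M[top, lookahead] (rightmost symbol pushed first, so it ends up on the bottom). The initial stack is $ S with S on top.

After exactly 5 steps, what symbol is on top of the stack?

J

     Stack        Input        Action
  1  $ S          e d d d g $  expand S -> J e D g
  2  $ g D e J    e d d d g $  expand J -> epsilon
  3  $ g D e      e d d d g $  match e
  4  $ g D        d d d g $    expand D -> d J d d
  5  $ g d d J d  d d d g $    match d
Stack after step 5: $ g d d J (top = J).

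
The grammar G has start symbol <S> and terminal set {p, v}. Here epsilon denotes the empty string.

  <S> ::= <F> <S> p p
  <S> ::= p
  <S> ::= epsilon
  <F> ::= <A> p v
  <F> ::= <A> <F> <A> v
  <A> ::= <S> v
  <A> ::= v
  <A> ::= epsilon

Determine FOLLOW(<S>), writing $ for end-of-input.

{$, p, v}

FIRST(<S>) = {epsilon, p, v}  (via <F> <S> p p)
FIRST(<A>) = {epsilon, p, v}  (via <S> v)
FIRST(<F>) = {p, v}  (via <A> p v, <A> <F> <A> v)
FOLLOW(<S>) includes $ since <S> is the start symbol.
FOLLOW(<S>): in <S>::=<F> <S> p p, <S> is followed by p p with FIRST {p}; in <A>::=<S> v, <S> is followed by v with FIRST {v}. Thus FOLLOW(<S>) = {$, p, v}.
FOLLOW(<F>): in <S>::=<F> <S> p p, <F> is followed by <S> p p with FIRST {p, v}; in <F>::=<A> <F> <A> v, <F> is followed by <A> v with FIRST {p, v}. Thus FOLLOW(<F>) = {p, v}.
FOLLOW(<A>): in <F>::=<A> p v, <A> is followed by p v with FIRST {p}; in <F>::=<A> <F> <A> v (occurrence 1), <A> is followed by <F> <A> v with FIRST {p, v}; in <F>::=<A> <F> <A> v (occurrence 2), <A> is followed by v with FIRST {v}. Thus FOLLOW(<A>) = {p, v}.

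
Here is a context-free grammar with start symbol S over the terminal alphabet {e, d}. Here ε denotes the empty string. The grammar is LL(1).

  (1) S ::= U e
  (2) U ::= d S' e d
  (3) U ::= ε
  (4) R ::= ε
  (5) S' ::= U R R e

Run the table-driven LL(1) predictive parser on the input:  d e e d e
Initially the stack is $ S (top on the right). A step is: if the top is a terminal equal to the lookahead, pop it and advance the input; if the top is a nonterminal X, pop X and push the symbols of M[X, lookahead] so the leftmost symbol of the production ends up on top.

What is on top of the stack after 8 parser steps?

     Stack            Input        Action
  1  $ S              d e e d e $  expand S ::= U e
  2  $ e U            d e e d e $  expand U ::= d S' e d
  3  $ e d e S' d     d e e d e $  match d
  4  $ e d e S'       e e d e $    expand S' ::= U R R e
  5  $ e d e e R R U  e e d e $    expand U ::= ε
  6  $ e d e e R R    e e d e $    expand R ::= ε
  7  $ e d e e R      e e d e $    expand R ::= ε
  8  $ e d e e        e e d e $    match e
Stack after step 8: $ e d e (top = e).

e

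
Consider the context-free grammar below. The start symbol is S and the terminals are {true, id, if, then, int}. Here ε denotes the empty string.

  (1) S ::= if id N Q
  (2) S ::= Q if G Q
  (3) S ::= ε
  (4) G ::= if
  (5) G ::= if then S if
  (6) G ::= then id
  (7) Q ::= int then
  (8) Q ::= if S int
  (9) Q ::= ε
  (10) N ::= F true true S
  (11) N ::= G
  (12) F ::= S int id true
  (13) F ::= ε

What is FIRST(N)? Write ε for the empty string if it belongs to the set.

{if, int, then, true}

FIRST(G): from G::=if we get {if}; from G::=if then S if we get {if}; from G::=then id we get {then}. So FIRST(G) = {if, then}.
FIRST(Q): from Q::=int then we get {int}; from Q::=if S int we get {if}; from Q::=ε we get {ε}. So FIRST(Q) = {ε, if, int}.
FIRST(S): from S::=if id N Q we get {if}; from S::=Q if G Q we get {if, int}; from S::=ε we get {ε}. So FIRST(S) = {ε, if, int}.
FIRST(F): from F::=S int id true we get {if, int}; from F::=ε we get {ε}. So FIRST(F) = {ε, if, int}.
FIRST(N): from N::=F true true S we get {if, int, true}; from N::=G we get {if, then}. So FIRST(N) = {if, int, then, true}.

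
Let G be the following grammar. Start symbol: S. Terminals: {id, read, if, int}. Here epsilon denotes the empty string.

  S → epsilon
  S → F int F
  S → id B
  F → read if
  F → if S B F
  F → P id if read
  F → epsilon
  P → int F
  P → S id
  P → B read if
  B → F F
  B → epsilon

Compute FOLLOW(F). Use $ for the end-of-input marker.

{$, id, if, int, read}

FIRST(S) = {epsilon, id, if, int, read}  (via F int F)
FIRST(F) = {epsilon, id, if, int, read}  (via P id if read)
FIRST(B) = {epsilon, id, if, int, read}  (via F F)
FIRST(P) = {id, if, int, read}  (via S id, B read if)
FOLLOW(S) includes $ since S is the start symbol.
FOLLOW(P): in F→P id if read, P is followed by id if read with FIRST {id}. Thus FOLLOW(P) = {id}.
FOLLOW(S): in F→if S B F, S is followed by B F with FIRST {epsilon, id, if, int, read}; in F→if S B F, the suffix after S is nullable, so FOLLOW(S) ⊇ FOLLOW(F) = {$, id, if, int, read}; in P→S id, S is followed by id with FIRST {id}. Thus FOLLOW(S) = {$, id, if, int, read}.
FOLLOW(F): in S→F int F (occurrence 1), F is followed by int F with FIRST {int}; in S→F int F (occurrence 2), the suffix after F is empty, so FOLLOW(F) ⊇ FOLLOW(S) = {$, id, if, int, read}; in F→if S B F, the suffix after F is empty (adds nothing new); in P→int F, the suffix after F is empty, so FOLLOW(F) ⊇ FOLLOW(P) = {id}; in B→F F (occurrence 1), F is followed by F with FIRST {epsilon, id, if, int, read}; in B→F F (occurrence 1), the suffix after F is nullable, so FOLLOW(F) ⊇ FOLLOW(B) = {$, id, if, int, read}; in B→F F (occurrence 2), the suffix after F is empty, so FOLLOW(F) ⊇ FOLLOW(B) = {$, id, if, int, read}. Thus FOLLOW(F) = {$, id, if, int, read}.
FOLLOW(B): in S→id B, the suffix after B is empty, so FOLLOW(B) ⊇ FOLLOW(S) = {$, id, if, int, read}; in F→if S B F, B is followed by F with FIRST {epsilon, id, if, int, read}; in F→if S B F, the suffix after B is nullable, so FOLLOW(B) ⊇ FOLLOW(F) = {$, id, if, int, read}; in P→B read if, B is followed by read if with FIRST {read}. Thus FOLLOW(B) = {$, id, if, int, read}.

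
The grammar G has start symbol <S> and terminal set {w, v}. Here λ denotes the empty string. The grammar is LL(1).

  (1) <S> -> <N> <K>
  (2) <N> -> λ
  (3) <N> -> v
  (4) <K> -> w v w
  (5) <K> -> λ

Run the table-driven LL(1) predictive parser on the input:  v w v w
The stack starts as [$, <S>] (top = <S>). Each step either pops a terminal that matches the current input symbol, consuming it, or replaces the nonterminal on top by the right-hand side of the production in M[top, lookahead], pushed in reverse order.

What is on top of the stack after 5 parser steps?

v

     Stack      Input      Action
  1  $ <S>      v w v w $  expand <S> -> <N> <K>
  2  $ <K> <N>  v w v w $  expand <N> -> v
  3  $ <K> v    v w v w $  match v
  4  $ <K>      w v w $    expand <K> -> w v w
  5  $ w v w    w v w $    match w
Stack after step 5: $ w v (top = v).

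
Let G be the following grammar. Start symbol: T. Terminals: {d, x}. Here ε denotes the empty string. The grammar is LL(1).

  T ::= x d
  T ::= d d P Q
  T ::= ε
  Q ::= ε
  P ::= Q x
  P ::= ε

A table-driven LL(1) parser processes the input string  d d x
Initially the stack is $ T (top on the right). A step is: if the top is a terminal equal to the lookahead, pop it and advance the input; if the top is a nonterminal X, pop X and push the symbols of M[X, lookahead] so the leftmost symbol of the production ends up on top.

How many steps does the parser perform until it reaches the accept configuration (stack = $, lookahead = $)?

step 1: stack=$ T  input=d d x $  — expand T ::= d d P Q
step 2: stack=$ Q P d d  input=d d x $  — match d
step 3: stack=$ Q P d  input=d x $  — match d
step 4: stack=$ Q P  input=x $  — expand P ::= Q x
step 5: stack=$ Q x Q  input=x $  — expand Q ::= ε
step 6: stack=$ Q x  input=x $  — match x
step 7: stack=$ Q  input=$  — expand Q ::= ε
Accept reached after 7 steps.

7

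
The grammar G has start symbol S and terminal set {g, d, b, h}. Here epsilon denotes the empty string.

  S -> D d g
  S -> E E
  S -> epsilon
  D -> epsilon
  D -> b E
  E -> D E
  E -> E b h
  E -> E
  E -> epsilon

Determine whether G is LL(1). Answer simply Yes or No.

FIRST(S) = {epsilon, b, d}
FIRST(D) = {epsilon, b}
FIRST(E) = {epsilon, b}
FOLLOW(S) = {$}
FOLLOW(D) = {$, b, d}
FOLLOW(E) = {$, b, d}
Cell M[D, b] receives both D -> epsilon and D -> b E — the grammar is not LL(1).

No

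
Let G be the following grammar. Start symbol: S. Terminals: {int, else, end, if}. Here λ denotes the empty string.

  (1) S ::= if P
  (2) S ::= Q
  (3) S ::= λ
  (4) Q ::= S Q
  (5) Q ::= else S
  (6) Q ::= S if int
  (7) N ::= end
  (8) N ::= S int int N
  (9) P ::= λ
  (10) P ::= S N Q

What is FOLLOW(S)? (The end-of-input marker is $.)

{$, else, end, if, int}

FIRST(S): from S::=if P we get {if}; from S::=Q we get {else, if}; from S::=λ we get {λ}. So FIRST(S) = {λ, else, if}.
FIRST(Q): from Q::=S Q we get {else, if}; from Q::=else S we get {else}; from Q::=S if int we get {else, if}. So FIRST(Q) = {else, if}.
FIRST(N): from N::=end we get {end}; from N::=S int int N we get {else, if, int}. So FIRST(N) = {else, end, if, int}.
FIRST(P): from P::=λ we get {λ}; from P::=S N Q we get {else, end, if, int}. So FIRST(P) = {λ, else, end, if, int}.
FOLLOW(S) includes $ since S is the start symbol.
FOLLOW(N): in N::=S int int N, the suffix after N is empty (adds nothing new); in P::=S N Q, N is followed by Q with FIRST {else, if}. Thus FOLLOW(N) = {else, if}.
FOLLOW(S): in Q::=S Q, S is followed by Q with FIRST {else, if}; in Q::=else S, the suffix after S is empty, so FOLLOW(S) ⊇ FOLLOW(Q) = {$, else, end, if, int}; in Q::=S if int, S is followed by if int with FIRST {if}; in N::=S int int N, S is followed by int int N with FIRST {int}; in P::=S N Q, S is followed by N Q with FIRST {else, end, if, int}. Thus FOLLOW(S) = {$, else, end, if, int}.
FOLLOW(P): in S::=if P, the suffix after P is empty, so FOLLOW(P) ⊇ FOLLOW(S) = {$, else, end, if, int}. Thus FOLLOW(P) = {$, else, end, if, int}.
FOLLOW(Q): in S::=Q, the suffix after Q is empty, so FOLLOW(Q) ⊇ FOLLOW(S) = {$, else, end, if, int}; in Q::=S Q, the suffix after Q is empty (adds nothing new); in P::=S N Q, the suffix after Q is empty, so FOLLOW(Q) ⊇ FOLLOW(P) = {$, else, end, if, int}. Thus FOLLOW(Q) = {$, else, end, if, int}.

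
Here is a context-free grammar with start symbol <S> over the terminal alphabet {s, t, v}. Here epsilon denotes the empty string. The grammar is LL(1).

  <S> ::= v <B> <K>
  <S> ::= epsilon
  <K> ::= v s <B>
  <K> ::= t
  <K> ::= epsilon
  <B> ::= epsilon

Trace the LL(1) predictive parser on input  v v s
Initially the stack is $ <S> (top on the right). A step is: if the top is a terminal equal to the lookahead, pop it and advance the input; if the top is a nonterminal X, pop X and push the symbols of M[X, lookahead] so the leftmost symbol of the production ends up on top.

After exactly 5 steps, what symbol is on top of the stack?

s

     Stack        Input    Action
  1  $ <S>        v v s $  expand <S> ::= v <B> <K>
  2  $ <K> <B> v  v v s $  match v
  3  $ <K> <B>    v s $    expand <B> ::= epsilon
  4  $ <K>        v s $    expand <K> ::= v s <B>
  5  $ <B> s v    v s $    match v
Stack after step 5: $ <B> s (top = s).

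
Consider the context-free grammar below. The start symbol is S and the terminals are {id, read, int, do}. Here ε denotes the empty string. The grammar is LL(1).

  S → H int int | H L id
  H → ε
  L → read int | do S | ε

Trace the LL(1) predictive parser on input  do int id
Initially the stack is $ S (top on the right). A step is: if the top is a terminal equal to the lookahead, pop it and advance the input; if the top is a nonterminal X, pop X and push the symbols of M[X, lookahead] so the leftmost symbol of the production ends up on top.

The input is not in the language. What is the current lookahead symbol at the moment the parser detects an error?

id

step 1: stack=$ S  input=do int id $  — expand S → H L id
step 2: stack=$ id L H  input=do int id $  — expand H → ε
step 3: stack=$ id L  input=do int id $  — expand L → do S
step 4: stack=$ id S do  input=do int id $  — match do
step 5: stack=$ id S  input=int id $  — expand S → H int int
step 6: stack=$ id int int H  input=int id $  — expand H → ε
step 7: stack=$ id int int  input=int id $  — match int
step 8: stack=$ id int  input=id $  — error: top is terminal int but lookahead is id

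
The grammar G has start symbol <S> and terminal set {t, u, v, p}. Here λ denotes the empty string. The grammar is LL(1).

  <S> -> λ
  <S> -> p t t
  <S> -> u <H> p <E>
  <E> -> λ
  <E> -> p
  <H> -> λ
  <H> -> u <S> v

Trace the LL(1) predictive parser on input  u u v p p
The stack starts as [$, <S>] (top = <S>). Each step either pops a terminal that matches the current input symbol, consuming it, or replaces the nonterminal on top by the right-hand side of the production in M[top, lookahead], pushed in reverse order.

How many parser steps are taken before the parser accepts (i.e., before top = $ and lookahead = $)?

9

step 1: stack=$ <S>  input=u u v p p $  — expand <S> -> u <H> p <E>
step 2: stack=$ <E> p <H> u  input=u u v p p $  — match u
step 3: stack=$ <E> p <H>  input=u v p p $  — expand <H> -> u <S> v
step 4: stack=$ <E> p v <S> u  input=u v p p $  — match u
step 5: stack=$ <E> p v <S>  input=v p p $  — expand <S> -> λ
step 6: stack=$ <E> p v  input=v p p $  — match v
step 7: stack=$ <E> p  input=p p $  — match p
step 8: stack=$ <E>  input=p $  — expand <E> -> p
step 9: stack=$ p  input=p $  — match p
Accept reached after 9 steps.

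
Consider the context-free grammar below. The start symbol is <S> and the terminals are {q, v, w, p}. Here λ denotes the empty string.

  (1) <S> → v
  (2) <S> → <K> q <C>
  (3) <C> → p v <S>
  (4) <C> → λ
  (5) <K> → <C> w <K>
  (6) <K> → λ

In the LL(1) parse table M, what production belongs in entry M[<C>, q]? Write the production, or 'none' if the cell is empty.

FIRST(<C>) = {λ, p}
FIRST(<K>) = {λ, p, w}  (via <C> w <K>)
FIRST(<S>) = {p, q, v, w}  (via <K> q <C>)
FOLLOW(<S>) includes $ since <S> is the start symbol.
FOLLOW(<S>): in <C>→p v <S>, the suffix after <S> is empty, so FOLLOW(<S>) ⊇ FOLLOW(<C>) = {$, w}. Thus FOLLOW(<S>) = {$, w}.
FOLLOW(<C>): in <S>→<K> q <C>, the suffix after <C> is empty, so FOLLOW(<C>) ⊇ FOLLOW(<S>) = {$, w}; in <K>→<C> w <K>, <C> is followed by w <K> with FIRST {w}. Thus FOLLOW(<C>) = {$, w}.
For <C> → p v <S>: FIRST(p v <S>) = {p}, so it goes in M[<C>, t] for t ∈ {p}.
For <C> → λ: FIRST(λ) = {λ}, so it goes in M[<C>, t] for t ∈ {}; since λ ∈ FIRST, also for every t ∈ FOLLOW(<C>) = {$, w}.
None of these place a production in M[<C>, q].

none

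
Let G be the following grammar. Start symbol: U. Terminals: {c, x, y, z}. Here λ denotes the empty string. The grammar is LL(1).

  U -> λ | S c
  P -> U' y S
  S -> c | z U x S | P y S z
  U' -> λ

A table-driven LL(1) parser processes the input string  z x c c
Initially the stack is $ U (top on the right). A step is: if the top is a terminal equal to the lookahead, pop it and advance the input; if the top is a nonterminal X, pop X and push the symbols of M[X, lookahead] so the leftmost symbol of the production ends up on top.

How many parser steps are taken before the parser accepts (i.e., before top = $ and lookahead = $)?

8

step 1: stack=$ U  input=z x c c $  — expand U -> S c
step 2: stack=$ c S  input=z x c c $  — expand S -> z U x S
step 3: stack=$ c S x U z  input=z x c c $  — match z
step 4: stack=$ c S x U  input=x c c $  — expand U -> λ
step 5: stack=$ c S x  input=x c c $  — match x
step 6: stack=$ c S  input=c c $  — expand S -> c
step 7: stack=$ c c  input=c c $  — match c
step 8: stack=$ c  input=c $  — match c
Accept reached after 8 steps.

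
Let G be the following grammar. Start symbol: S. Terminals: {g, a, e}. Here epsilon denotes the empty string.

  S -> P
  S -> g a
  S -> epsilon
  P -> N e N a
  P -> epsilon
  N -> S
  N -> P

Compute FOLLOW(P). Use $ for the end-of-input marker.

{$, a, e}

FIRST(S): from S->P we get {epsilon, e, g}; from S->g a we get {g}; from S->epsilon we get {epsilon}. So FIRST(S) = {epsilon, e, g}.
FIRST(P): from P->N e N a we get {e, g}; from P->epsilon we get {epsilon}. So FIRST(P) = {epsilon, e, g}.
FIRST(N): from N->S we get {epsilon, e, g}; from N->P we get {epsilon, e, g}. So FIRST(N) = {epsilon, e, g}.
FOLLOW(S) includes $ since S is the start symbol.
FOLLOW(N): in P->N e N a (occurrence 1), N is followed by e N a with FIRST {e}; in P->N e N a (occurrence 2), N is followed by a with FIRST {a}. Thus FOLLOW(N) = {a, e}.
FOLLOW(S): in N->S, the suffix after S is empty, so FOLLOW(S) ⊇ FOLLOW(N) = {a, e}. Thus FOLLOW(S) = {$, a, e}.
FOLLOW(P): in S->P, the suffix after P is empty, so FOLLOW(P) ⊇ FOLLOW(S) = {$, a, e}; in N->P, the suffix after P is empty, so FOLLOW(P) ⊇ FOLLOW(N) = {a, e}. Thus FOLLOW(P) = {$, a, e}.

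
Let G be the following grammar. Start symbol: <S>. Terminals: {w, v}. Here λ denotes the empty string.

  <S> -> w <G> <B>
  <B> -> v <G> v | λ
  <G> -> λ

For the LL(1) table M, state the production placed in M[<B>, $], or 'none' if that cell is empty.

FIRST(<S>): from <S>->w <G> <B> we get {w}. So FIRST(<S>) = {w}.
FIRST(<B>): from <B>->v <G> v we get {v}; from <B>->λ we get {λ}. So FIRST(<B>) = {λ, v}.
FIRST(<G>): from <G>->λ we get {λ}. So FIRST(<G>) = {λ}.
FOLLOW(<S>) includes $ since <S> is the start symbol.
FOLLOW(<S>): <S> appears on no right-hand side. Thus FOLLOW(<S>) = {$}.
FOLLOW(<B>): in <S>->w <G> <B>, the suffix after <B> is empty, so FOLLOW(<B>) ⊇ FOLLOW(<S>) = {$}. Thus FOLLOW(<B>) = {$}.
For <B> -> v <G> v: FIRST(v <G> v) = {v}, so it goes in M[<B>, t] for t ∈ {v}.
For <B> -> λ: FIRST(λ) = {λ}, so it goes in M[<B>, t] for t ∈ {}; since λ ∈ FIRST, also for every t ∈ FOLLOW(<B>) = {$}.

<B> -> λ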